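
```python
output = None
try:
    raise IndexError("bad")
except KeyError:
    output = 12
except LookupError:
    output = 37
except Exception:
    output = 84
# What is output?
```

Step-by-step execution trace:
1. `raise IndexError(...)` raises IndexError.
2. `except KeyError` does not match (IndexError is not a subclass of KeyError); skipped.
3. `except LookupError` matches (IndexError is a subclass of LookupError) → output = 37.
4. `except Exception` is not reached.
Result: 37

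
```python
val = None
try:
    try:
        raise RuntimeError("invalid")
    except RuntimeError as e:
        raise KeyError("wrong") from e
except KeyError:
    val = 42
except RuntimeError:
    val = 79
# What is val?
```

Step-by-step execution trace:
1. Inner try raises RuntimeError; inner `except RuntimeError as e` catches it.
2. `raise KeyError(...) from e` raises KeyError (RuntimeError is attached as __cause__, but only KeyError is active).
3. Outer `except KeyError` matches → val = 42.
4. `except RuntimeError` is not reached.
Result: 42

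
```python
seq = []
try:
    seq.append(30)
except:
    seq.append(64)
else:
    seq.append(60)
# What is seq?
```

Step-by-step execution trace:
1. try: `seq.append(30)` → seq = [30]. No exception raised.
2. `except` is skipped.
3. `else` runs (try completed without exception): `seq.append(60)` → seq = [30, 60].
Result: [30, 60]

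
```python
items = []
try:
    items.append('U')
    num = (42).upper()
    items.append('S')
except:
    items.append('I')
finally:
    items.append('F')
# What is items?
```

Step-by-step execution trace:
1. try: `items.append('U')` → items = ['U'].
2. `num = (42).upper()` raises AttributeError; `items.append('S')` is not reached.
3. bare `except` matches → `items.append('I')` → items = ['U', 'I'].
4. finally always runs: `items.append('F')` → items = ['U', 'I', 'F'].
Result: ['U', 'I', 'F']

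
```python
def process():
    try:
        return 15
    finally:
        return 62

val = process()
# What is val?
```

Step-by-step execution trace:
1. `process()` enters try: `return 15` sets pending return value 15.
2. Before returning, `finally: return 62` runs and overrides the pending return.
3. process() returns 62 → val = 62.
Result: 62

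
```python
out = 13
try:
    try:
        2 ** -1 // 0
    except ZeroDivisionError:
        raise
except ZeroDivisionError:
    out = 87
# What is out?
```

Step-by-step execution trace:
1. Inner try: `2 ** -1 // 0` raises ZeroDivisionError.
2. Inner `except ZeroDivisionError` matches; bare `raise` re-raises the same ZeroDivisionError.
3. Outer `except ZeroDivisionError` matches → out = 87.
Result: 87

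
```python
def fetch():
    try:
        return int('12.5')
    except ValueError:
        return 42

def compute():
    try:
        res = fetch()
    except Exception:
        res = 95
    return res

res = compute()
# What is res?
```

Step-by-step execution trace:
1. `compute()` calls `fetch()`.
2. In fetch: `int('12.5')` raises ValueError; `except ValueError` catches it → returns 42.
3. In compute: `res = fetch()` → res = 42. No exception reaches compute.
4. `except Exception` is skipped; compute returns 42.
5. res = 42.
Result: 42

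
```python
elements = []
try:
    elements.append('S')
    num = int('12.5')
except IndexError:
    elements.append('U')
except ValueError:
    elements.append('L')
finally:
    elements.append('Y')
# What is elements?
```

Step-by-step execution trace:
1. try: `elements.append('S')` → elements = ['S'].
2. `num = int('12.5')` raises ValueError.
3. `except IndexError` does not match ValueError; skipped.
4. `except ValueError` matches → `elements.append('L')` → elements = ['S', 'L'].
5. finally always runs: `elements.append('Y')` → elements = ['S', 'L', 'Y'].
Result: ['S', 'L', 'Y']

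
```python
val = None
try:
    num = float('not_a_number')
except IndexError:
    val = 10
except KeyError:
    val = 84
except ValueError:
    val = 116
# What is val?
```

Step-by-step execution trace:
1. `num = float('not_a_number')` raises ValueError.
2. `except IndexError` does not match ValueError; skipped.
3. `except KeyError` does not match ValueError; skipped.
4. `except ValueError` matches → val = 116.
Result: 116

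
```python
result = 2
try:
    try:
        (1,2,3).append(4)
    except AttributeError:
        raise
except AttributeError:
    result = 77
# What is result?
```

Step-by-step execution trace:
1. Inner try: `(1,2,3).append(4)` raises AttributeError.
2. Inner `except AttributeError` matches; bare `raise` re-raises the same AttributeError.
3. Outer `except AttributeError` matches → result = 77.
Result: 77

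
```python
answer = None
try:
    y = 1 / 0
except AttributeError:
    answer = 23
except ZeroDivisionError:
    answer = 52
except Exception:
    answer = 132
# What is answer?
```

Step-by-step execution trace:
1. `y = 1 / 0` raises ZeroDivisionError.
2. `except AttributeError` does not match ZeroDivisionError; skipped.
3. `except ZeroDivisionError` matches → answer = 52.
4. Remaining except clauses are skipped.
Result: 52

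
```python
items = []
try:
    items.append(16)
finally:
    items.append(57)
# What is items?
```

Step-by-step execution trace:
1. try: `items.append(16)` → items = [16].
2. The try body completes without raising.
3. finally always runs: `items.append(57)` → items = [16, 57].
Result: [16, 57]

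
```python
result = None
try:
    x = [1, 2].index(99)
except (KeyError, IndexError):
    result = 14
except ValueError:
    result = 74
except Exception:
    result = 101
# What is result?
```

Step-by-step execution trace:
1. `x = [1, 2].index(99)` raises ValueError.
2. `except (KeyError, IndexError)` does not match ValueError; skipped.
3. `except ValueError` matches (exact type match) → result = 74.
4. `except Exception` is not reached.
Result: 74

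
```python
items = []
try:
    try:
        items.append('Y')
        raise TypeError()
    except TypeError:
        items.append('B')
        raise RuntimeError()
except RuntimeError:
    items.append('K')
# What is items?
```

Step-by-step execution trace:
1. Inner try: `items.append('Y')` → items = ['Y'].
2. `raise TypeError()` raises TypeError.
3. Inner `except TypeError` matches → `items.append('B')` → items = ['Y', 'B'].
4. `raise RuntimeError()` raises RuntimeError; propagates to outer try.
5. Outer `except RuntimeError` matches → `items.append('K')` → items = ['Y', 'B', 'K'].
Result: ['Y', 'B', 'K']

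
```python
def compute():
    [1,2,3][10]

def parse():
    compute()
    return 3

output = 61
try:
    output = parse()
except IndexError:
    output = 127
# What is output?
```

Step-by-step execution trace:
1. output starts at 61.
2. try: `parse()` calls `compute()`.
3. `compute()` evaluates `[1,2,3][10]`, which raises IndexError; it propagates through parse (uncaught).
4. `return 3` in parse is not reached; the assignment to output does not complete.
5. `except IndexError` matches → output = 127.
Result: 127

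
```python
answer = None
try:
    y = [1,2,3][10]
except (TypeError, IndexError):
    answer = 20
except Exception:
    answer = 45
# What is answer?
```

Step-by-step execution trace:
1. `y = [1,2,3][10]` raises IndexError.
2. `except (TypeError, IndexError)` matches (IndexError is in the tuple) → answer = 20.
3. `except Exception` is not reached.
Result: 20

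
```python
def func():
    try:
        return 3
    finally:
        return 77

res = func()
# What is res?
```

Step-by-step execution trace:
1. `func()` enters try: `return 3` sets pending return value 3.
2. Before returning, `finally: return 77` runs and overrides the pending return.
3. func() returns 77 → res = 77.
Result: 77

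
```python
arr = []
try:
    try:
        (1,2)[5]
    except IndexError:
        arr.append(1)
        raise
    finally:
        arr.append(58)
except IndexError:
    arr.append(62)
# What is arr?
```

Step-by-step execution trace:
1. Inner try: `(1,2)[5]` raises IndexError.
2. Inner `except IndexError` matches → `arr.append(1)` → arr = [1].
3. bare `raise` re-raises IndexError.
4. Inner `finally` runs during unwinding: `arr.append(58)` → arr = [1, 58].
5. Outer `except IndexError` matches → `arr.append(62)` → arr = [1, 58, 62].
Result: [1, 58, 62]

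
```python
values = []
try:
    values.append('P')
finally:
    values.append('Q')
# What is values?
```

Step-by-step execution trace:
1. try: `values.append('P')` → values = ['P'].
2. The try body completes without raising.
3. finally always runs: `values.append('Q')` → values = ['P', 'Q'].
Result: ['P', 'Q']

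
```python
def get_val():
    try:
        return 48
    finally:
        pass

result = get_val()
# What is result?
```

Step-by-step execution trace:
1. `get_val()` enters try: `return 48` sets pending return value 48.
2. Before returning, `finally: pass` runs (no effect).
3. get_val() returns 48 → result = 48.
Result: 48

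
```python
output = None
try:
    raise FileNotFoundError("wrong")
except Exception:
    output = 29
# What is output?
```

Step-by-step execution trace:
1. `raise FileNotFoundError(...)` raises FileNotFoundError.
2. `except Exception` matches (FileNotFoundError is a subclass of Exception) → output = 29.
Result: 29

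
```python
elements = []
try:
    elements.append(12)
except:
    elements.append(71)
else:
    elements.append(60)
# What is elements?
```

Step-by-step execution trace:
1. try: `elements.append(12)` → elements = [12]. No exception raised.
2. `except` is skipped.
3. `else` runs (try completed without exception): `elements.append(60)` → elements = [12, 60].
Result: [12, 60]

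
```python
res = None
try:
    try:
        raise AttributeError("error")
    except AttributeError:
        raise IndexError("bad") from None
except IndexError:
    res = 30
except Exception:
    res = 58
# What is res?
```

Step-by-step execution trace:
1. Inner try raises AttributeError; inner `except AttributeError` catches it.
2. `raise IndexError(...) from None` raises IndexError (from None suppresses __context__, but the active exception is still IndexError).
3. Outer `except IndexError` matches → res = 30.
4. `except Exception` is not reached.
Result: 30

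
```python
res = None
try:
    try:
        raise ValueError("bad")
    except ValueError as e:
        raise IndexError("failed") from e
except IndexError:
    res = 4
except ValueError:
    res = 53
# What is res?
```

Step-by-step execution trace:
1. Inner try raises ValueError; inner `except ValueError as e` catches it.
2. `raise IndexError(...) from e` raises IndexError (ValueError is attached as __cause__, but only IndexError is active).
3. Outer `except IndexError` matches → res = 4.
4. `except ValueError` is not reached.
Result: 4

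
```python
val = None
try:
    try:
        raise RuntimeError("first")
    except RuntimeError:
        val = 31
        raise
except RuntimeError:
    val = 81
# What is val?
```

Step-by-step execution trace:
1. Inner try: `raise RuntimeError("first")` raises RuntimeError.
2. Inner `except RuntimeError` matches → val = 31.
3. bare `raise` re-raises the same RuntimeError.
4. Outer `except RuntimeError` matches → val = 81.
Result: 81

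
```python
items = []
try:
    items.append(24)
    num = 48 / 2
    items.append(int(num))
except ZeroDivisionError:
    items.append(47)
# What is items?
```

Step-by-step execution trace:
1. try: `items.append(24)` → items = [24].
2. `num = 48 / 2` → num = 24.0. No exception raised.
3. `items.append(int(num))` → items = [24, 24].
4. `except ZeroDivisionError` is skipped (no exception was raised).
Result: [24, 24]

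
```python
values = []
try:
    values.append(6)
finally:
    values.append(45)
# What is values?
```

Step-by-step execution trace:
1. try: `values.append(6)` → values = [6].
2. The try body completes without raising.
3. finally always runs: `values.append(45)` → values = [6, 45].
Result: [6, 45]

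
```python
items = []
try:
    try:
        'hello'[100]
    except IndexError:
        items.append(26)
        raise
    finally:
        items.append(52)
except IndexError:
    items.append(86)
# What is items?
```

Step-by-step execution trace:
1. Inner try: `'hello'[100]` raises IndexError.
2. Inner `except IndexError` matches → `items.append(26)` → items = [26].
3. bare `raise` re-raises IndexError.
4. Inner `finally` runs during unwinding: `items.append(52)` → items = [26, 52].
5. Outer `except IndexError` matches → `items.append(86)` → items = [26, 52, 86].
Result: [26, 52, 86]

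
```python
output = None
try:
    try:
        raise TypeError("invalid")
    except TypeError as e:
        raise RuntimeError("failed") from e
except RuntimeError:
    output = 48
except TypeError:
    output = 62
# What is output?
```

Step-by-step execution trace:
1. Inner try raises TypeError; inner `except TypeError as e` catches it.
2. `raise RuntimeError(...) from e` raises RuntimeError (TypeError is attached as __cause__, but only RuntimeError is active).
3. Outer `except RuntimeError` matches → output = 48.
4. `except TypeError` is not reached.
Result: 48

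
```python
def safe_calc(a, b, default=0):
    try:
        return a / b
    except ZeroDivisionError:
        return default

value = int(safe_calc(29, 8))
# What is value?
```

Step-by-step execution trace:
1. `safe_calc(29, 8)` enters try: `return 29 / 8` → returns 3.625. No exception raised.
2. `except ZeroDivisionError` is skipped.
3. `int(3.625)` → 3 → value = 3.
Result: 3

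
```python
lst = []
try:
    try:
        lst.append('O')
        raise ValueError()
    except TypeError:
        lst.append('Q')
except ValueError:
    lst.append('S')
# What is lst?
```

Step-by-step execution trace:
1. Inner try: `lst.append('O')` → lst = ['O'].
2. `raise ValueError()` raises ValueError.
3. Inner `except TypeError` does not match ValueError; exception propagates to outer try.
4. Outer `except ValueError` matches → `lst.append('S')` → lst = ['O', 'S'].
Result: ['O', 'S']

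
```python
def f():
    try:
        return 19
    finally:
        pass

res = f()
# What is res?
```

Step-by-step execution trace:
1. `f()` enters try: `return 19` sets pending return value 19.
2. Before returning, `finally: pass` runs (no effect).
3. f() returns 19 → res = 19.
Result: 19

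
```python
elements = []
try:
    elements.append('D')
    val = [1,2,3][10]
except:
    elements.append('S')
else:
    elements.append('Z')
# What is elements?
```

Step-by-step execution trace:
1. try: `elements.append('D')` → elements = ['D'].
2. `val = [1,2,3][10]` raises IndexError.
3. bare `except` matches → `elements.append('S')` → elements = ['D', 'S'].
4. `else` is skipped (an exception was raised).
Result: ['D', 'S']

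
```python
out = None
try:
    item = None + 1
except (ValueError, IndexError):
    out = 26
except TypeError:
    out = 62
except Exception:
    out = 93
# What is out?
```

Step-by-step execution trace:
1. `item = None + 1` raises TypeError.
2. `except (ValueError, IndexError)` does not match TypeError; skipped.
3. `except TypeError` matches (exact type match) → out = 62.
4. `except Exception` is not reached.
Result: 62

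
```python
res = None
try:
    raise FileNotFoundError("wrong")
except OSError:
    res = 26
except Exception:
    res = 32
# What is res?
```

Step-by-step execution trace:
1. `raise FileNotFoundError(...)` raises FileNotFoundError.
2. `except OSError` matches (FileNotFoundError is a subclass of OSError) → res = 26.
3. `except Exception` is not reached.
Result: 26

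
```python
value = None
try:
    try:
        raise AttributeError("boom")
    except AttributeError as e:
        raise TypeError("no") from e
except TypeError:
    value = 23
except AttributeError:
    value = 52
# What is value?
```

Step-by-step execution trace:
1. Inner try raises AttributeError; inner `except AttributeError as e` catches it.
2. `raise TypeError(...) from e` raises TypeError (AttributeError is attached as __cause__, but only TypeError is active).
3. Outer `except TypeError` matches → value = 23.
4. `except AttributeError` is not reached.
Result: 23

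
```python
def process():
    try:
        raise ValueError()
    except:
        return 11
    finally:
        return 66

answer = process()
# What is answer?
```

Step-by-step execution trace:
1. `process()` enters try: `raise ValueError()` raises ValueError.
2. bare `except` matches → `return 11` sets pending return value 11.
3. Before returning, `finally: return 66` runs and overrides the pending return.
4. process() returns 66 → answer = 66.
Result: 66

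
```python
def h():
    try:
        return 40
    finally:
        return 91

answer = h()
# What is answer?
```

Step-by-step execution trace:
1. `h()` enters try: `return 40` sets pending return value 40.
2. Before returning, `finally: return 91` runs and overrides the pending return.
3. h() returns 91 → answer = 91.
Result: 91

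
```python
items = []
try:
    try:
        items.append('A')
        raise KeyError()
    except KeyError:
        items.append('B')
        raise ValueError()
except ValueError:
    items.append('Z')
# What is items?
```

Step-by-step execution trace:
1. Inner try: `items.append('A')` → items = ['A'].
2. `raise KeyError()` raises KeyError.
3. Inner `except KeyError` matches → `items.append('B')` → items = ['A', 'B'].
4. `raise ValueError()` raises ValueError; propagates to outer try.
5. Outer `except ValueError` matches → `items.append('Z')` → items = ['A', 'B', 'Z'].
Result: ['A', 'B', 'Z']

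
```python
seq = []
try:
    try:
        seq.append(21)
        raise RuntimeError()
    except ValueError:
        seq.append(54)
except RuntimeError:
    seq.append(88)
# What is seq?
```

Step-by-step execution trace:
1. Inner try: `seq.append(21)` → seq = [21].
2. `raise RuntimeError()` raises RuntimeError.
3. Inner `except ValueError` does not match RuntimeError; exception propagates to outer try.
4. Outer `except RuntimeError` matches → `seq.append(88)` → seq = [21, 88].
Result: [21, 88]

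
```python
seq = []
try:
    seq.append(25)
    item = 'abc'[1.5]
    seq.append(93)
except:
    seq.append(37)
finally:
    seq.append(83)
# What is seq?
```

Step-by-step execution trace:
1. try: `seq.append(25)` → seq = [25].
2. `item = 'abc'[1.5]` raises TypeError; `seq.append(93)` is not reached.
3. bare `except` matches → `seq.append(37)` → seq = [25, 37].
4. finally always runs: `seq.append(83)` → seq = [25, 37, 83].
Result: [25, 37, 83]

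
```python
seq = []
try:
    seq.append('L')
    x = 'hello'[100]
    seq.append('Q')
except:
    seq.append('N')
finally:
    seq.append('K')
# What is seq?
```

Step-by-step execution trace:
1. try: `seq.append('L')` → seq = ['L'].
2. `x = 'hello'[100]` raises IndexError; `seq.append('Q')` is not reached.
3. bare `except` matches → `seq.append('N')` → seq = ['L', 'N'].
4. finally always runs: `seq.append('K')` → seq = ['L', 'N', 'K'].
Result: ['L', 'N', 'K']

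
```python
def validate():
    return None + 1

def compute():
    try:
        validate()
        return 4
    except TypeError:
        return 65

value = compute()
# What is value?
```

Step-by-step execution trace:
1. `compute()` calls `validate()`.
2. `validate()` evaluates `None + 1`, which raises TypeError; it propagates to the caller.
3. `return 4` is not reached.
4. `except TypeError` in compute matches → returns 65.
5. value = 65.
Result: 65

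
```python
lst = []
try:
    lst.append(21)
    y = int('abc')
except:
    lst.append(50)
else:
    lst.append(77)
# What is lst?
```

Step-by-step execution trace:
1. try: `lst.append(21)` → lst = [21].
2. `y = int('abc')` raises ValueError.
3. bare `except` matches → `lst.append(50)` → lst = [21, 50].
4. `else` is skipped (an exception was raised).
Result: [21, 50]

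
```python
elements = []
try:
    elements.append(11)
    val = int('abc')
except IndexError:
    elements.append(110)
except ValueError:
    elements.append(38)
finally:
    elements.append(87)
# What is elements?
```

Step-by-step execution trace:
1. try: `elements.append(11)` → elements = [11].
2. `val = int('abc')` raises ValueError.
3. `except IndexError` does not match ValueError; skipped.
4. `except ValueError` matches → `elements.append(38)` → elements = [11, 38].
5. finally always runs: `elements.append(87)` → elements = [11, 38, 87].
Result: [11, 38, 87]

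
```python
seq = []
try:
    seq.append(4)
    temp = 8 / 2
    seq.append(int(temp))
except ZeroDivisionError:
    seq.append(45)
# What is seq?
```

Step-by-step execution trace:
1. try: `seq.append(4)` → seq = [4].
2. `temp = 8 / 2` → temp = 4.0. No exception raised.
3. `seq.append(int(temp))` → seq = [4, 4].
4. `except ZeroDivisionError` is skipped (no exception was raised).
Result: [4, 4]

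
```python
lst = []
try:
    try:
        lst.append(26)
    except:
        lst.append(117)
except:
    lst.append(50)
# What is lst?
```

Step-by-step execution trace:
1. Inner try: `lst.append(26)` → lst = [26]. No exception raised.
2. Inner `except` is skipped.
3. Inner try completes normally; outer `except` is skipped.
Result: [26]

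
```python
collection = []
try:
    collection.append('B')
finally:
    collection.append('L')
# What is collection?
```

Step-by-step execution trace:
1. try: `collection.append('B')` → collection = ['B'].
2. The try body completes without raising.
3. finally always runs: `collection.append('L')` → collection = ['B', 'L'].
Result: ['B', 'L']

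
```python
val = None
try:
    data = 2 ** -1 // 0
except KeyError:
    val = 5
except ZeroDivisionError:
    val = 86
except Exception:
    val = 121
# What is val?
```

Step-by-step execution trace:
1. `data = 2 ** -1 // 0` raises ZeroDivisionError.
2. `except KeyError` does not match ZeroDivisionError; skipped.
3. `except ZeroDivisionError` matches → val = 86.
4. Remaining except clauses are skipped.
Result: 86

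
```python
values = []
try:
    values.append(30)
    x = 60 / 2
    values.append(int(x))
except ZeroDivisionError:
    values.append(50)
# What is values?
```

Step-by-step execution trace:
1. try: `values.append(30)` → values = [30].
2. `x = 60 / 2` → x = 30.0. No exception raised.
3. `values.append(int(x))` → values = [30, 30].
4. `except ZeroDivisionError` is skipped (no exception was raised).
Result: [30, 30]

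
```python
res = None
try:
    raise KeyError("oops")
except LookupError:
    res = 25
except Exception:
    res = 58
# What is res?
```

Step-by-step execution trace:
1. `raise KeyError(...)` raises KeyError.
2. `except LookupError` matches (KeyError is a subclass of LookupError) → res = 25.
3. `except Exception` is not reached.
Result: 25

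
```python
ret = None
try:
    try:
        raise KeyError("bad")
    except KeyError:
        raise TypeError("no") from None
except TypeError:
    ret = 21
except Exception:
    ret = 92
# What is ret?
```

Step-by-step execution trace:
1. Inner try raises KeyError; inner `except KeyError` catches it.
2. `raise TypeError(...) from None` raises TypeError (from None suppresses __context__, but the active exception is still TypeError).
3. Outer `except TypeError` matches → ret = 21.
4. `except Exception` is not reached.
Result: 21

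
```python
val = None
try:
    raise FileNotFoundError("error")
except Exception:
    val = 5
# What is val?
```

Step-by-step execution trace:
1. `raise FileNotFoundError(...)` raises FileNotFoundError.
2. `except Exception` matches (FileNotFoundError is a subclass of Exception) → val = 5.
Result: 5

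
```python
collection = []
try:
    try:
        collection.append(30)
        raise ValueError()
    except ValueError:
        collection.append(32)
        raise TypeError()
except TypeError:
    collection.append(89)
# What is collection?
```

Step-by-step execution trace:
1. Inner try: `collection.append(30)` → collection = [30].
2. `raise ValueError()` raises ValueError.
3. Inner `except ValueError` matches → `collection.append(32)` → collection = [30, 32].
4. `raise TypeError()` raises TypeError; propagates to outer try.
5. Outer `except TypeError` matches → `collection.append(89)` → collection = [30, 32, 89].
Result: [30, 32, 89]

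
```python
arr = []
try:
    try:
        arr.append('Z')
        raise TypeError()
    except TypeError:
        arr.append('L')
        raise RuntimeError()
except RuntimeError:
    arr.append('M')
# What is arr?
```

Step-by-step execution trace:
1. Inner try: `arr.append('Z')` → arr = ['Z'].
2. `raise TypeError()` raises TypeError.
3. Inner `except TypeError` matches → `arr.append('L')` → arr = ['Z', 'L'].
4. `raise RuntimeError()` raises RuntimeError; propagates to outer try.
5. Outer `except RuntimeError` matches → `arr.append('M')` → arr = ['Z', 'L', 'M'].
Result: ['Z', 'L', 'M']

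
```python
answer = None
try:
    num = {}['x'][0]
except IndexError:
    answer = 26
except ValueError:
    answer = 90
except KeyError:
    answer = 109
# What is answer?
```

Step-by-step execution trace:
1. `num = {}['x'][0]` raises KeyError.
2. `except IndexError` does not match KeyError; skipped.
3. `except ValueError` does not match KeyError; skipped.
4. `except KeyError` matches → answer = 109.
Result: 109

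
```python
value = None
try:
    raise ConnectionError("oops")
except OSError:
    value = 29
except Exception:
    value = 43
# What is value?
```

Step-by-step execution trace:
1. `raise ConnectionError(...)` raises ConnectionError.
2. `except OSError` matches (ConnectionError is a subclass of OSError) → value = 29.
3. `except Exception` is not reached.
Result: 29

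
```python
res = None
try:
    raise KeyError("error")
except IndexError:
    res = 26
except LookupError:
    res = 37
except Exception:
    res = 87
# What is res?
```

Step-by-step execution trace:
1. `raise KeyError(...)` raises KeyError.
2. `except IndexError` does not match (KeyError is not a subclass of IndexError); skipped.
3. `except LookupError` matches (KeyError is a subclass of LookupError) → res = 37.
4. `except Exception` is not reached.
Result: 37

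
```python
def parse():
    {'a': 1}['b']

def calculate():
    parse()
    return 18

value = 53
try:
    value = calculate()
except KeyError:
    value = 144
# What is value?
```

Step-by-step execution trace:
1. value starts at 53.
2. try: `calculate()` calls `parse()`.
3. `parse()` evaluates `{'a': 1}['b']`, which raises KeyError; it propagates through calculate (uncaught).
4. `return 18` in calculate is not reached; the assignment to value does not complete.
5. `except KeyError` matches → value = 144.
Result: 144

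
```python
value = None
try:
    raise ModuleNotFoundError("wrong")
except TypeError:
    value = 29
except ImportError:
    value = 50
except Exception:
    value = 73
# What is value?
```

Step-by-step execution trace:
1. `raise ModuleNotFoundError(...)` raises ModuleNotFoundError.
2. `except TypeError` does not match (ModuleNotFoundError is not a subclass of TypeError); skipped.
3. `except ImportError` matches (ModuleNotFoundError is a subclass of ImportError) → value = 50.
4. `except Exception` is not reached.
Result: 50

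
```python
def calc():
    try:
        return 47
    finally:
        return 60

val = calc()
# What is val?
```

Step-by-step execution trace:
1. `calc()` enters try: `return 47` sets pending return value 47.
2. Before returning, `finally: return 60` runs and overrides the pending return.
3. calc() returns 60 → val = 60.
Result: 60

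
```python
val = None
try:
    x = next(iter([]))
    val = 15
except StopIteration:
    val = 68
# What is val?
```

Step-by-step execution trace:
1. `x = next(iter([]))` raises StopIteration.
2. `val = 15` is not reached.
3. `except StopIteration` matches → val = 68.
Result: 68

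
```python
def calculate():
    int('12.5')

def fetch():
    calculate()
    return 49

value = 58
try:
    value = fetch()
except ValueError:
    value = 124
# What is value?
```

Step-by-step execution trace:
1. value starts at 58.
2. try: `fetch()` calls `calculate()`.
3. `calculate()` evaluates `int('12.5')`, which raises ValueError; it propagates through fetch (uncaught).
4. `return 49` in fetch is not reached; the assignment to value does not complete.
5. `except ValueError` matches → value = 124.
Result: 124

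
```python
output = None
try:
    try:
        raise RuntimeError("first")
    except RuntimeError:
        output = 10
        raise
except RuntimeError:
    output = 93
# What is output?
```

Step-by-step execution trace:
1. Inner try: `raise RuntimeError("first")` raises RuntimeError.
2. Inner `except RuntimeError` matches → output = 10.
3. bare `raise` re-raises the same RuntimeError.
4. Outer `except RuntimeError` matches → output = 93.
Result: 93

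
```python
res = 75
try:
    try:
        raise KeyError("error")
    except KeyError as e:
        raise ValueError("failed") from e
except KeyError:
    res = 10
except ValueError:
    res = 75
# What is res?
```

Step-by-step execution trace:
1. Inner try raises KeyError; inner `except KeyError as e` catches it.
2. `raise ValueError(...) from e` raises ValueError (KeyError is attached as __cause__, but only ValueError is active).
3. Outer `except KeyError` does not match ValueError; skipped.
4. Outer `except ValueError` matches → res = 75.
Result: 75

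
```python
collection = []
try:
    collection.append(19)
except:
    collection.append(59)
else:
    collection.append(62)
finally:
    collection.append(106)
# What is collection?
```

Step-by-step execution trace:
1. try: `collection.append(19)` → collection = [19]. No exception raised.
2. `except` is skipped.
3. `else` runs: `collection.append(62)` → collection = [19, 62].
4. `finally` always runs: `collection.append(106)` → collection = [19, 62, 106].
Result: [19, 62, 106]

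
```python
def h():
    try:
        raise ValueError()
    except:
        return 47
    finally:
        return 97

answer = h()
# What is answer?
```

Step-by-step execution trace:
1. `h()` enters try: `raise ValueError()` raises ValueError.
2. bare `except` matches → `return 47` sets pending return value 47.
3. Before returning, `finally: return 97` runs and overrides the pending return.
4. h() returns 97 → answer = 97.
Result: 97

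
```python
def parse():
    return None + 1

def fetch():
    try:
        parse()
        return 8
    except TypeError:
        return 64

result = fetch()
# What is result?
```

Step-by-step execution trace:
1. `fetch()` calls `parse()`.
2. `parse()` evaluates `None + 1`, which raises TypeError; it propagates to the caller.
3. `return 8` is not reached.
4. `except TypeError` in fetch matches → returns 64.
5. result = 64.
Result: 64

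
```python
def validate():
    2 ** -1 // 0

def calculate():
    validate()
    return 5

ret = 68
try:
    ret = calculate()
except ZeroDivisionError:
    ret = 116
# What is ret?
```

Step-by-step execution trace:
1. ret starts at 68.
2. try: `calculate()` calls `validate()`.
3. `validate()` evaluates `2 ** -1 // 0`, which raises ZeroDivisionError; it propagates through calculate (uncaught).
4. `return 5` in calculate is not reached; the assignment to ret does not complete.
5. `except ZeroDivisionError` matches → ret = 116.
Result: 116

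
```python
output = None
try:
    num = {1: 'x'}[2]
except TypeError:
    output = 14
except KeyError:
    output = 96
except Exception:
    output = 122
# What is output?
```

Step-by-step execution trace:
1. `num = {1: 'x'}[2]` raises KeyError.
2. `except TypeError` does not match KeyError; skipped.
3. `except KeyError` matches → output = 96.
4. Remaining except clauses are skipped.
Result: 96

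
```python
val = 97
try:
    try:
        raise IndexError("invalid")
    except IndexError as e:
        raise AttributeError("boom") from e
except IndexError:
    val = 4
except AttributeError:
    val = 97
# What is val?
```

Step-by-step execution trace:
1. Inner try raises IndexError; inner `except IndexError as e` catches it.
2. `raise AttributeError(...) from e` raises AttributeError (IndexError is attached as __cause__, but only AttributeError is active).
3. Outer `except IndexError` does not match AttributeError; skipped.
4. Outer `except AttributeError` matches → val = 97.
Result: 97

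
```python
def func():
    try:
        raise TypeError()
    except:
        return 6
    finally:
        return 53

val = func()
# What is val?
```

Step-by-step execution trace:
1. `func()` enters try: `raise TypeError()` raises TypeError.
2. bare `except` matches → `return 6` sets pending return value 6.
3. Before returning, `finally: return 53` runs and overrides the pending return.
4. func() returns 53 → val = 53.
Result: 53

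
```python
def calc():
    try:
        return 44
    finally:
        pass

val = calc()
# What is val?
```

Step-by-step execution trace:
1. `calc()` enters try: `return 44` sets pending return value 44.
2. Before returning, `finally: pass` runs (no effect).
3. calc() returns 44 → val = 44.
Result: 44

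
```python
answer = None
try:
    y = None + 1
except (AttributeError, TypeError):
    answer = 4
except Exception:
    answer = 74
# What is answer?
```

Step-by-step execution trace:
1. `y = None + 1` raises TypeError.
2. `except (AttributeError, TypeError)` matches (TypeError is in the tuple) → answer = 4.
3. `except Exception` is not reached.
Result: 4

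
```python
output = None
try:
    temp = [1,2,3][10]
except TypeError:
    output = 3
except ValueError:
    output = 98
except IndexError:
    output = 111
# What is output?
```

Step-by-step execution trace:
1. `temp = [1,2,3][10]` raises IndexError.
2. `except TypeError` does not match IndexError; skipped.
3. `except ValueError` does not match IndexError; skipped.
4. `except IndexError` matches → output = 111.
Result: 111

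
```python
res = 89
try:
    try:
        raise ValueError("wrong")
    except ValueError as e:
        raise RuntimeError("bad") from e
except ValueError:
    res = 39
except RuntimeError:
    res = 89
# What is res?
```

Step-by-step execution trace:
1. Inner try raises ValueError; inner `except ValueError as e` catches it.
2. `raise RuntimeError(...) from e` raises RuntimeError (ValueError is attached as __cause__, but only RuntimeError is active).
3. Outer `except ValueError` does not match RuntimeError; skipped.
4. Outer `except RuntimeError` matches → res = 89.
Result: 89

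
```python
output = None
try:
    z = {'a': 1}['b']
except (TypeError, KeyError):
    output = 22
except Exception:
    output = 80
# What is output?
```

Step-by-step execution trace:
1. `z = {'a': 1}['b']` raises KeyError.
2. `except (TypeError, KeyError)` matches (KeyError is in the tuple) → output = 22.
3. `except Exception` is not reached.
Result: 22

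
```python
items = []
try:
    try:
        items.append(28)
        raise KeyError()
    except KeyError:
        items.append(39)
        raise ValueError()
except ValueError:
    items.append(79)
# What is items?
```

Step-by-step execution trace:
1. Inner try: `items.append(28)` → items = [28].
2. `raise KeyError()` raises KeyError.
3. Inner `except KeyError` matches → `items.append(39)` → items = [28, 39].
4. `raise ValueError()` raises ValueError; propagates to outer try.
5. Outer `except ValueError` matches → `items.append(79)` → items = [28, 39, 79].
Result: [28, 39, 79]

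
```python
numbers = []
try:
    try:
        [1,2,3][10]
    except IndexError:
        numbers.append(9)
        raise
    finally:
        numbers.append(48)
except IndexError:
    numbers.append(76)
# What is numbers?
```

Step-by-step execution trace:
1. Inner try: `[1,2,3][10]` raises IndexError.
2. Inner `except IndexError` matches → `numbers.append(9)` → numbers = [9].
3. bare `raise` re-raises IndexError.
4. Inner `finally` runs during unwinding: `numbers.append(48)` → numbers = [9, 48].
5. Outer `except IndexError` matches → `numbers.append(76)` → numbers = [9, 48, 76].
Result: [9, 48, 76]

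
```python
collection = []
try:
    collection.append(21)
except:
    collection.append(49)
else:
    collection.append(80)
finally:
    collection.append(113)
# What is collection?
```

Step-by-step execution trace:
1. try: `collection.append(21)` → collection = [21]. No exception raised.
2. `except` is skipped.
3. `else` runs: `collection.append(80)` → collection = [21, 80].
4. `finally` always runs: `collection.append(113)` → collection = [21, 80, 113].
Result: [21, 80, 113]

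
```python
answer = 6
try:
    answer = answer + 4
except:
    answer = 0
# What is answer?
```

Step-by-step execution trace:
1. answer starts at 6.
2. try: `answer = answer + 4` → answer = 10. No exception raised.
3. `except` is skipped.
Result: 10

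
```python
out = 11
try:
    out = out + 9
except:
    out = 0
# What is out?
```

Step-by-step execution trace:
1. out starts at 11.
2. try: `out = out + 9` → out = 20. No exception raised.
3. `except` is skipped.
Result: 20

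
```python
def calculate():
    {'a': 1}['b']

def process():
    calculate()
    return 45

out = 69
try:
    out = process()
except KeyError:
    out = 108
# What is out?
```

Step-by-step execution trace:
1. out starts at 69.
2. try: `process()` calls `calculate()`.
3. `calculate()` evaluates `{'a': 1}['b']`, which raises KeyError; it propagates through process (uncaught).
4. `return 45` in process is not reached; the assignment to out does not complete.
5. `except KeyError` matches → out = 108.
Result: 108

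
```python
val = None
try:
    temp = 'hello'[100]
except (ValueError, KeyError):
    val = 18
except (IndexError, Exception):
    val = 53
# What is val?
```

Step-by-step execution trace:
1. `temp = 'hello'[100]` raises IndexError.
2. `except (ValueError, KeyError)` does not match IndexError; skipped.
3. `except (IndexError, Exception)` matches (IndexError is in the tuple) → val = 53.
Result: 53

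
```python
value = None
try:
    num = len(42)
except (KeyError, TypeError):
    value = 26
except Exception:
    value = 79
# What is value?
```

Step-by-step execution trace:
1. `num = len(42)` raises TypeError.
2. `except (KeyError, TypeError)` matches (TypeError is in the tuple) → value = 26.
3. `except Exception` is not reached.
Result: 26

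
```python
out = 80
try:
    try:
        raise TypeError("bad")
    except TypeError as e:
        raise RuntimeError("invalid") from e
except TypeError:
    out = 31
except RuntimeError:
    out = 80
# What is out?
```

Step-by-step execution trace:
1. Inner try raises TypeError; inner `except TypeError as e` catches it.
2. `raise RuntimeError(...) from e` raises RuntimeError (TypeError is attached as __cause__, but only RuntimeError is active).
3. Outer `except TypeError` does not match RuntimeError; skipped.
4. Outer `except RuntimeError` matches → out = 80.
Result: 80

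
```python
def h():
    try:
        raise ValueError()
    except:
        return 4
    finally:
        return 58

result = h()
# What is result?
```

Step-by-step execution trace:
1. `h()` enters try: `raise ValueError()` raises ValueError.
2. bare `except` matches → `return 4` sets pending return value 4.
3. Before returning, `finally: return 58` runs and overrides the pending return.
4. h() returns 58 → result = 58.
Result: 58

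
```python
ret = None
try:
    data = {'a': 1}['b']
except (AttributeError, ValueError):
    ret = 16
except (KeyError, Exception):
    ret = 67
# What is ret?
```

Step-by-step execution trace:
1. `data = {'a': 1}['b']` raises KeyError.
2. `except (AttributeError, ValueError)` does not match KeyError; skipped.
3. `except (KeyError, Exception)` matches (KeyError is in the tuple) → ret = 67.
Result: 67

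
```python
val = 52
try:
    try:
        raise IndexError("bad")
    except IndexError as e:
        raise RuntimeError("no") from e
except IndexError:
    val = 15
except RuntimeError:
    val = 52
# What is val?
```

Step-by-step execution trace:
1. Inner try raises IndexError; inner `except IndexError as e` catches it.
2. `raise RuntimeError(...) from e` raises RuntimeError (IndexError is attached as __cause__, but only RuntimeError is active).
3. Outer `except IndexError` does not match RuntimeError; skipped.
4. Outer `except RuntimeError` matches → val = 52.
Result: 52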